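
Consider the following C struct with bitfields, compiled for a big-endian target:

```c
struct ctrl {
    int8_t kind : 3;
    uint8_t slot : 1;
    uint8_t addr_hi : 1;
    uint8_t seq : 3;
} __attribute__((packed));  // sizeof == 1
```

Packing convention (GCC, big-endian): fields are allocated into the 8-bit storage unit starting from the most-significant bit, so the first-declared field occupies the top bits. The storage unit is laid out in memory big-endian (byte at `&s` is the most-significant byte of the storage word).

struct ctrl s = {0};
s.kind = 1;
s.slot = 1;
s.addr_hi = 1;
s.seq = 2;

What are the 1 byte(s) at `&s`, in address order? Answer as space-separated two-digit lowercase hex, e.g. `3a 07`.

[5+:3] kind=1 & 0x7 = 0x1; word=0x20
[4+:1] slot=1 & 0x1 = 0x1; word=0x30
[3+:1] addr_hi=1 & 0x1 = 0x1; word=0x38
[0+:3] seq=2 & 0x7 = 0x2; word=0x3a
word = 0x3a → big-endian bytes:
  [0]=0x3a

3a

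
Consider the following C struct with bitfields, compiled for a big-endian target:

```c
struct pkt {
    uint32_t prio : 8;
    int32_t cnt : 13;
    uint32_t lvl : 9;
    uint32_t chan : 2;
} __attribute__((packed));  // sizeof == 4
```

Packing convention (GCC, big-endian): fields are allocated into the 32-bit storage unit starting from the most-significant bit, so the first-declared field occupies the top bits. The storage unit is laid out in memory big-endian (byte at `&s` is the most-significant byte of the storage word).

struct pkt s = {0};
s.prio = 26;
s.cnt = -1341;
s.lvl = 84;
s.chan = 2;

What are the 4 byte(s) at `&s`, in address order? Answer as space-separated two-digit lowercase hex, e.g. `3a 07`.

1a d6 19 52

prio:8 = 26 → 0x1a << 24 → word 0x1a000000
cnt:13 = -1341 → 0x1ac3 << 11 → word 0x1ad61800
lvl:9 = 84 → 0x54 << 2 → word 0x1ad61950
chan:2 = 2 → 0x2 << 0 → word 0x1ad61952
word = 0x1ad61952 → big-endian bytes:
  [0]=0x1a  [1]=0xd6  [2]=0x19  [3]=0x52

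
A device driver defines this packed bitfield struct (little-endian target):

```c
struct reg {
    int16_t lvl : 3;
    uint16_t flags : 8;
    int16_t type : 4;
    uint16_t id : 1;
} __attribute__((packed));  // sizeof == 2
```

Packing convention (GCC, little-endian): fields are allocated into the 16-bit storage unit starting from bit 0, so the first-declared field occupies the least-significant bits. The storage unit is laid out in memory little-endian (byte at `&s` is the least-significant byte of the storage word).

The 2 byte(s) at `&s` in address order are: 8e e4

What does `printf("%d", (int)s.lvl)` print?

-2

[0]=0x8e [1]=0xe4 (little-endian) → word 0xe48e
lvl [0+:3] = (word>>0) & 0x7 = 6  ←
flags [3+:8] = (word>>3) & 0xff = 145
type [11+:4] = (word>>11) & 0xf = 12
id [15+:1] = (word>>15) & 0x1 = 1
lvl signed 3b, MSB=1: 6 - 8 = -2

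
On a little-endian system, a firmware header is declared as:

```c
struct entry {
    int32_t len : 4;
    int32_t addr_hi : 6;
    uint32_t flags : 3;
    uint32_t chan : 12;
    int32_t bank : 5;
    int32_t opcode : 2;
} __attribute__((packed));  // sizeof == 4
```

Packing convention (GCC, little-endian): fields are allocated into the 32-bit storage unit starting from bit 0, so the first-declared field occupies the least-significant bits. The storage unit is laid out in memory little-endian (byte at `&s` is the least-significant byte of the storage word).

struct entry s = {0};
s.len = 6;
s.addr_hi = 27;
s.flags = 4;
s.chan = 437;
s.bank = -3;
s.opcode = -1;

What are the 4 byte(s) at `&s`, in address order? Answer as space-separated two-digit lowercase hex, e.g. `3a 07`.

b6 b1 36 fa

len:4 = 6 → 0x6 << 0 → word 0x00000006
addr_hi:6 = 27 → 0x1b << 4 → word 0x000001b6
flags:3 = 4 → 0x4 << 10 → word 0x000011b6
chan:12 = 437 → 0x1b5 << 13 → word 0x0036b1b6
bank:5 = -3 → 0x1d << 25 → word 0x3a36b1b6
opcode:2 = -1 → 0x3 << 30 → word 0xfa36b1b6
word = 0xfa36b1b6 → little-endian bytes:
  [0]=0xb6  [1]=0xb1  [2]=0x36  [3]=0xfa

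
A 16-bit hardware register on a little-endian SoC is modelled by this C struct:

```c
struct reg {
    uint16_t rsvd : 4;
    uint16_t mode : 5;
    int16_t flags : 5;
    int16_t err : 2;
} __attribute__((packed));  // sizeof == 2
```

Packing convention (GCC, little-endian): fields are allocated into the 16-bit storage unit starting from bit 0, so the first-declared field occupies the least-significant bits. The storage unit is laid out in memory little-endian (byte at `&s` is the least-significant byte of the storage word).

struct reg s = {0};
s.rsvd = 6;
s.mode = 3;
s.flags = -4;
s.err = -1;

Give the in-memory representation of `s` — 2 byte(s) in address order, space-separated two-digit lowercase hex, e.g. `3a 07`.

rsvd (4b) val=6 bits=0x6 at bit 0: 0x0006
mode (5b) val=3 bits=0x3 at bit 4: 0x0036
flags (5b) val=-4 bits=0x1c at bit 9: 0x3836
err (2b) val=-1 bits=0x3 at bit 14: 0xf836
word = 0xf836 → little-endian bytes:
  [0]=0x36  [1]=0xf8

36 f8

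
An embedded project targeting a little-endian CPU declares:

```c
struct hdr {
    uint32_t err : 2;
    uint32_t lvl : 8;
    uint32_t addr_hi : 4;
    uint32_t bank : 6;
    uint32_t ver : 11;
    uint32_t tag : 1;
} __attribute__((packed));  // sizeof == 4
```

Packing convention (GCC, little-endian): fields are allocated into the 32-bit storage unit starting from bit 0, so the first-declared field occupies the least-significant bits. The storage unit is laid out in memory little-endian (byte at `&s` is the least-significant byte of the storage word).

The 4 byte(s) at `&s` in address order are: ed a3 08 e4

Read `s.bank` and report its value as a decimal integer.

[0]=0xed [1]=0xa3 [2]=0x08 [3]=0xe4 (little-endian) → word 0xe408a3ed
err:2 @ bit 0 → (0xe408a3ed>>0)&0x3 = 0x1
lvl:8 @ bit 2 → (0xe408a3ed>>2)&0xff = 0xfb
addr_hi:4 @ bit 10 → (0xe408a3ed>>10)&0xf = 0x8
bank:6 @ bit 14 → (0xe408a3ed>>14)&0x3f = 0x22  ←
ver:11 @ bit 20 → (0xe408a3ed>>20)&0x7ff = 0x640
tag:1 @ bit 31 → (0xe408a3ed>>31)&0x1 = 0x1

34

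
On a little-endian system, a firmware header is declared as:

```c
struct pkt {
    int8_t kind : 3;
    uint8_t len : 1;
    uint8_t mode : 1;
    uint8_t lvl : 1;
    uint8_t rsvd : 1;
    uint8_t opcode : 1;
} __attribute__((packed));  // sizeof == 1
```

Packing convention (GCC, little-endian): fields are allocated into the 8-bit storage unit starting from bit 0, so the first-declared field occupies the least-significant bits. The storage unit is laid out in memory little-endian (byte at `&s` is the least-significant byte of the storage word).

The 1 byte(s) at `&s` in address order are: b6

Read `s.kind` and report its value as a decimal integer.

-2

[0]=0xb6 (little-endian) → word 0xb6
kind [0+:3] = (word>>0) & 0x7 = 6  ←
len [3+:1] = (word>>3) & 0x1 = 0
mode [4+:1] = (word>>4) & 0x1 = 1
lvl [5+:1] = (word>>5) & 0x1 = 1
rsvd [6+:1] = (word>>6) & 0x1 = 0
opcode [7+:1] = (word>>7) & 0x1 = 1
kind signed 3b, MSB=1: 6 - 8 = -2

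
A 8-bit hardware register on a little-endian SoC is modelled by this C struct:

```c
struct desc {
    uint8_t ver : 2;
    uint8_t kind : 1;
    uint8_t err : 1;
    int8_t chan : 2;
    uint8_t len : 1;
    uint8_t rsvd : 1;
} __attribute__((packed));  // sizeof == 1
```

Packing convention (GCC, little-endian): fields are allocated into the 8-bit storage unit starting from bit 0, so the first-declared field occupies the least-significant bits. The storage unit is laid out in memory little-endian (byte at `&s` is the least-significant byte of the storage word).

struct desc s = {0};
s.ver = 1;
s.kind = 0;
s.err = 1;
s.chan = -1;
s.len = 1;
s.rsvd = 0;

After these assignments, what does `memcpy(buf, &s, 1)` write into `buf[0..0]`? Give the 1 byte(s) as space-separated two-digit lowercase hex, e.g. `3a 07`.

[0+:2] ver=1 & 0x3 = 0x1; word=0x01
[2+:1] kind=0 & 0x1 = 0x0; word=0x01
[3+:1] err=1 & 0x1 = 0x1; word=0x09
[4+:2] chan=-1 & 0x3 = 0x3; word=0x39
[6+:1] len=1 & 0x1 = 0x1; word=0x79
[7+:1] rsvd=0 & 0x1 = 0x0; word=0x79
word = 0x79 → little-endian bytes:
  [0]=0x79

79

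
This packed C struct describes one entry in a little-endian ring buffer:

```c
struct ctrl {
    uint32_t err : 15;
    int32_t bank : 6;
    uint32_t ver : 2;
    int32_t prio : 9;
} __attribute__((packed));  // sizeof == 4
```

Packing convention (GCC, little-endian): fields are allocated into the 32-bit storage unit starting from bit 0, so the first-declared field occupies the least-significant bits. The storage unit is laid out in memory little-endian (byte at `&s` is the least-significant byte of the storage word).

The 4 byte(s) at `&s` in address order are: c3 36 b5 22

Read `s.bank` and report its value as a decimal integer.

[0]=0xc3 [1]=0x36 [2]=0xb5 [3]=0x22 (little-endian) → word 0x22b536c3
err:15 @ bit 0 → (0x22b536c3>>0)&0x7fff = 0x36c3
bank:6 @ bit 15 → (0x22b536c3>>15)&0x3f = 0x2a  ←
ver:2 @ bit 21 → (0x22b536c3>>21)&0x3 = 0x1
prio:9 @ bit 23 → (0x22b536c3>>23)&0x1ff = 0x45
bank signed 6b, MSB=1: 42 - 64 = -22

-22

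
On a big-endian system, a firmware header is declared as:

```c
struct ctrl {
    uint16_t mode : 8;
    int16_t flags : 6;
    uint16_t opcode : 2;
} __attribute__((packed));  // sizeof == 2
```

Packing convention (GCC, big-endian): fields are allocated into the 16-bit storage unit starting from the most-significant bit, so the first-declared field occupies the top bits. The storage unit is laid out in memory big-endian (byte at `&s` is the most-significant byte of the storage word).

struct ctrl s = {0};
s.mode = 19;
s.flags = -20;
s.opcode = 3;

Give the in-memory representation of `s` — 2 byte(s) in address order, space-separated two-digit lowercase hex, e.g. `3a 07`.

13 b3

mode (8b) val=19 bits=0x13 at bit 8: 0x1300
flags (6b) val=-20 bits=0x2c at bit 2: 0x13b0
opcode (2b) val=3 bits=0x3 at bit 0: 0x13b3
word = 0x13b3 → big-endian bytes:
  [0]=0x13  [1]=0xb3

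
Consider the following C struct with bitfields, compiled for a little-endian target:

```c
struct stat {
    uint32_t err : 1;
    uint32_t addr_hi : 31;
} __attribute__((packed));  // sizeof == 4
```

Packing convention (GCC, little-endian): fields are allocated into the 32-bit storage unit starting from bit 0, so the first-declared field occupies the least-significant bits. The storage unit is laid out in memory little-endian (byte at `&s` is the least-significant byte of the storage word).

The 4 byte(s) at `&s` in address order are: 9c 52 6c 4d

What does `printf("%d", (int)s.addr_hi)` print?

[0]=0x9c [1]=0x52 [2]=0x6c [3]=0x4d (little-endian) → word 0x4d6c529c
err [0+:1] = (word>>0) & 0x1 = 0
addr_hi [1+:31] = (word>>1) & 0x7fffffff = 649472334  ←

649472334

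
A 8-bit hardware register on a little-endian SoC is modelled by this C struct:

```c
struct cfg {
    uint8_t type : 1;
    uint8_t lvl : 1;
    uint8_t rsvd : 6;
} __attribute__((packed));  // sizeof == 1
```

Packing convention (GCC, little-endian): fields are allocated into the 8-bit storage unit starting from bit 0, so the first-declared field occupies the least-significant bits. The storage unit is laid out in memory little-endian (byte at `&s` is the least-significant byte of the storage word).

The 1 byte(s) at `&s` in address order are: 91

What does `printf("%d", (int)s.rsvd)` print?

36

[0]=0x91 (little-endian) → word 0x91
type:1 @ bit 0 → (0x91>>0)&0x1 = 0x1
lvl:1 @ bit 1 → (0x91>>1)&0x1 = 0x0
rsvd:6 @ bit 2 → (0x91>>2)&0x3f = 0x24  ←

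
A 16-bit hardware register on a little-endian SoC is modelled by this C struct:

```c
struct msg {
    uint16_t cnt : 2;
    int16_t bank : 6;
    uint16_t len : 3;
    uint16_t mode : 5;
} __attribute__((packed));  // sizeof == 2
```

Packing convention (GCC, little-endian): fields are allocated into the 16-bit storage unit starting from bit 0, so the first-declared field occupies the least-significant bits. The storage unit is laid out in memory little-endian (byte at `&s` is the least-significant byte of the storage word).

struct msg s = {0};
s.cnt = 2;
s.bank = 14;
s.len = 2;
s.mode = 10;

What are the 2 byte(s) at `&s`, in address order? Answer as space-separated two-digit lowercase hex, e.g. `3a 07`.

cnt:2 = 2 → 0x2 << 0 → word 0x0002
bank:6 = 14 → 0xe << 2 → word 0x003a
len:3 = 2 → 0x2 << 8 → word 0x023a
mode:5 = 10 → 0xa << 11 → word 0x523a
word = 0x523a → little-endian bytes:
  [0]=0x3a  [1]=0x52

3a 52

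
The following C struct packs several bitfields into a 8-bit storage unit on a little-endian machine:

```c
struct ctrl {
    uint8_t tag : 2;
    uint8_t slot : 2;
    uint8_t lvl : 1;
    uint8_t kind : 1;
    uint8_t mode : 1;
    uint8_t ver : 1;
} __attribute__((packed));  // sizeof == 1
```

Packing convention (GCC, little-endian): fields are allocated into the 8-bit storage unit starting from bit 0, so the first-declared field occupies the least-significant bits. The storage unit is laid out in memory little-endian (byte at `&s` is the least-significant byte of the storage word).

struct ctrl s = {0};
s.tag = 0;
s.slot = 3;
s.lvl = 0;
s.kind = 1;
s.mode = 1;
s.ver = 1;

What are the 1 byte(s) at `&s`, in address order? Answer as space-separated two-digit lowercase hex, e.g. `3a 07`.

[0+:2] tag=0 & 0x3 = 0x0; word=0x00
[2+:2] slot=3 & 0x3 = 0x3; word=0x0c
[4+:1] lvl=0 & 0x1 = 0x0; word=0x0c
[5+:1] kind=1 & 0x1 = 0x1; word=0x2c
[6+:1] mode=1 & 0x1 = 0x1; word=0x6c
[7+:1] ver=1 & 0x1 = 0x1; word=0xec
word = 0xec → little-endian bytes:
  [0]=0xec

ec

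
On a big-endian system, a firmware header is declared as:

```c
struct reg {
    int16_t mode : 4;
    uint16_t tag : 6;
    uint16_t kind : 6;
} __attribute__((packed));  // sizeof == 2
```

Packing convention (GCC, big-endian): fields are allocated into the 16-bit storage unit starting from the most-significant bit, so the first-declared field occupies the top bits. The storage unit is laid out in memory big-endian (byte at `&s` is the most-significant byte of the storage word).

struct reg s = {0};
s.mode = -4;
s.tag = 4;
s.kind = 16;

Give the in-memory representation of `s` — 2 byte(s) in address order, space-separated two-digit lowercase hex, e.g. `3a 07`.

c1 10

mode (4b) val=-4 bits=0xc at bit 12: 0xc000
tag (6b) val=4 bits=0x4 at bit 6: 0xc100
kind (6b) val=16 bits=0x10 at bit 0: 0xc110
word = 0xc110 → big-endian bytes:
  [0]=0xc1  [1]=0x10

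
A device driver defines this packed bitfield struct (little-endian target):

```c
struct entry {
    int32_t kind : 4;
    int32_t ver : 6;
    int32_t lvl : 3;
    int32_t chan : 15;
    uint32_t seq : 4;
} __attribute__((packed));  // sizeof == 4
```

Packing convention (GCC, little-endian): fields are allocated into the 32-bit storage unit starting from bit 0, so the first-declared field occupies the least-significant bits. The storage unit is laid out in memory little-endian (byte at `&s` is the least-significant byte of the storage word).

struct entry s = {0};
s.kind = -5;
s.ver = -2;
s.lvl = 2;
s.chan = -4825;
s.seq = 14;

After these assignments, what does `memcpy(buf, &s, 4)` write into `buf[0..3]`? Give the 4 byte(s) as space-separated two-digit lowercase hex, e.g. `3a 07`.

eb eb a4 ed

kind:4 = -5 → 0xb << 0 → word 0x0000000b
ver:6 = -2 → 0x3e << 4 → word 0x000003eb
lvl:3 = 2 → 0x2 << 10 → word 0x00000beb
chan:15 = -4825 → 0x6d27 << 13 → word 0x0da4ebeb
seq:4 = 14 → 0xe << 28 → word 0xeda4ebeb
word = 0xeda4ebeb → little-endian bytes:
  [0]=0xeb  [1]=0xeb  [2]=0xa4  [3]=0xed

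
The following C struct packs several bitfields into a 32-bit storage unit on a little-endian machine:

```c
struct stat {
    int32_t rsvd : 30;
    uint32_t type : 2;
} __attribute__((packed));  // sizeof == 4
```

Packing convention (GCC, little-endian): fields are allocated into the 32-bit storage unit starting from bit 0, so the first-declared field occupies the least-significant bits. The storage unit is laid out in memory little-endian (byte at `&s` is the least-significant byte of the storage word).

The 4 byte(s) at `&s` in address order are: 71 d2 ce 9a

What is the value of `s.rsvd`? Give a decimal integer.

[0]=0x71 [1]=0xd2 [2]=0xce [3]=0x9a (little-endian) → word 0x9aced271
rsvd [0+:30] = (word>>0) & 0x3fffffff = 449761905  ←
type [30+:2] = (word>>30) & 0x3 = 2
rsvd signed 30b, MSB=0: value = 449761905

449761905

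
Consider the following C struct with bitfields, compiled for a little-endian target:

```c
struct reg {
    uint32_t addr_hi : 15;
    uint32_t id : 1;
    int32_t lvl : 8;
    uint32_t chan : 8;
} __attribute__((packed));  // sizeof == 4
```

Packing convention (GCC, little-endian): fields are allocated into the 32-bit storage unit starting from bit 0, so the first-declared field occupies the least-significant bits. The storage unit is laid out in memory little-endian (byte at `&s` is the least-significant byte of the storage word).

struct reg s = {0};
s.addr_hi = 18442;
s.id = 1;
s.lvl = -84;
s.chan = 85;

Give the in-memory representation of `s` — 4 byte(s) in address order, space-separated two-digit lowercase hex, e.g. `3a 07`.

addr_hi:15 = 18442 → 0x480a << 0 → word 0x0000480a
id:1 = 1 → 0x1 << 15 → word 0x0000c80a
lvl:8 = -84 → 0xac << 16 → word 0x00acc80a
chan:8 = 85 → 0x55 << 24 → word 0x55acc80a
word = 0x55acc80a → little-endian bytes:
  [0]=0x0a  [1]=0xc8  [2]=0xac  [3]=0x55

0a c8 ac 55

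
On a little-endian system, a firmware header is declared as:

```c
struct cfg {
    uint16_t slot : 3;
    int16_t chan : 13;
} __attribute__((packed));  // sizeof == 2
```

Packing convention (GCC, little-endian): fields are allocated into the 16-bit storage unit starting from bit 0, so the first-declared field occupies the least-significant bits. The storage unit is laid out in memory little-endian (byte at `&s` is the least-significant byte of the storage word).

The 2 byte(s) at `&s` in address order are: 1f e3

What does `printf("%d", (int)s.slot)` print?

[0]=0x1f [1]=0xe3 (little-endian) → word 0xe31f
slot [0+:3] = (word>>0) & 0x7 = 7  ←
chan [3+:13] = (word>>3) & 0x1fff = 7267

7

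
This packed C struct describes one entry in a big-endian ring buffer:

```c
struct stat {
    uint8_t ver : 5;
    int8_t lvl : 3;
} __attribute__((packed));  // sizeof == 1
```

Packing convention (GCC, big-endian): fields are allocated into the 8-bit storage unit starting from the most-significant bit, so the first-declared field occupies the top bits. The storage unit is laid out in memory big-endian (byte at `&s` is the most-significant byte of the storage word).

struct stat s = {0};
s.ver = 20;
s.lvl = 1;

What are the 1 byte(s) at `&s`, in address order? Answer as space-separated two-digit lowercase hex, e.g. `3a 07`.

a1

ver (5b) val=20 bits=0x14 at bit 3: 0xa0
lvl (3b) val=1 bits=0x1 at bit 0: 0xa1
word = 0xa1 → big-endian bytes:
  [0]=0xa1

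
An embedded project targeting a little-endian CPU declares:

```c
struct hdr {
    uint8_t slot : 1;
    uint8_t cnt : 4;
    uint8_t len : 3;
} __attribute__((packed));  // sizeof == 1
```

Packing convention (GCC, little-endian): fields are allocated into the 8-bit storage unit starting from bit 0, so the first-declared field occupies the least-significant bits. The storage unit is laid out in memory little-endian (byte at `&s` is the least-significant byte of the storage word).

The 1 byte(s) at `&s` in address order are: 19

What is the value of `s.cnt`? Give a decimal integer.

12

[0]=0x19 (little-endian) → word 0x19
slot:1 @ bit 0 → (0x19>>0)&0x1 = 0x1
cnt:4 @ bit 1 → (0x19>>1)&0xf = 0xc  ←
len:3 @ bit 5 → (0x19>>5)&0x7 = 0x0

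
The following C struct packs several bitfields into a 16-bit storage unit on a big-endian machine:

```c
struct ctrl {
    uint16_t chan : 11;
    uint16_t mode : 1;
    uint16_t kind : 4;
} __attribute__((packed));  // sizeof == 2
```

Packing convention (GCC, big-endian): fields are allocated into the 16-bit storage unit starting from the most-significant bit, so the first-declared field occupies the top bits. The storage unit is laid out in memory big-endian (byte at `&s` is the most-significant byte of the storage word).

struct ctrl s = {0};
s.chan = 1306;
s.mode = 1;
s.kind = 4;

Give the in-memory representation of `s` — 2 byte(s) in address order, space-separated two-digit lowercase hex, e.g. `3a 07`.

a3 54

chan (11b) val=1306 bits=0x51a at bit 5: 0xa340
mode (1b) val=1 bits=0x1 at bit 4: 0xa350
kind (4b) val=4 bits=0x4 at bit 0: 0xa354
word = 0xa354 → big-endian bytes:
  [0]=0xa3  [1]=0x54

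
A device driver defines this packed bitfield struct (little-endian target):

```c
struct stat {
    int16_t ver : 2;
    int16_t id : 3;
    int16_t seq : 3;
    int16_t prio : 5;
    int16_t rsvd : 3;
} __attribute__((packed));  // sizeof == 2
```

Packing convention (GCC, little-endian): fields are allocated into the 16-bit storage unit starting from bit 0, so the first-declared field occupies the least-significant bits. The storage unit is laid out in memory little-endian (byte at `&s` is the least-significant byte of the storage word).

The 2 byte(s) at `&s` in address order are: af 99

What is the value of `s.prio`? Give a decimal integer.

-7

[0]=0xaf [1]=0x99 (little-endian) → word 0x99af
ver [0+:2] = (word>>0) & 0x3 = 3
id [2+:3] = (word>>2) & 0x7 = 3
seq [5+:3] = (word>>5) & 0x7 = 5
prio [8+:5] = (word>>8) & 0x1f = 25  ←
rsvd [13+:3] = (word>>13) & 0x7 = 4
prio signed 5b, MSB=1: 25 - 32 = -7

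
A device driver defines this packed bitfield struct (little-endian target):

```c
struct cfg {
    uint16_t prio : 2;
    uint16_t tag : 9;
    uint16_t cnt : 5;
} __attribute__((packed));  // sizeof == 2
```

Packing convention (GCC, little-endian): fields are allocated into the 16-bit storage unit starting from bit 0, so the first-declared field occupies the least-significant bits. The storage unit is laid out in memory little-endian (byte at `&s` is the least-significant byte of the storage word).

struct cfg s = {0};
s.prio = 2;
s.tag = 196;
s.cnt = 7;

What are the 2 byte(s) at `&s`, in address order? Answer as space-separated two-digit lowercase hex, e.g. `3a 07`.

prio (2b) val=2 bits=0x2 at bit 0: 0x0002
tag (9b) val=196 bits=0xc4 at bit 2: 0x0312
cnt (5b) val=7 bits=0x7 at bit 11: 0x3b12
word = 0x3b12 → little-endian bytes:
  [0]=0x12  [1]=0x3b

12 3b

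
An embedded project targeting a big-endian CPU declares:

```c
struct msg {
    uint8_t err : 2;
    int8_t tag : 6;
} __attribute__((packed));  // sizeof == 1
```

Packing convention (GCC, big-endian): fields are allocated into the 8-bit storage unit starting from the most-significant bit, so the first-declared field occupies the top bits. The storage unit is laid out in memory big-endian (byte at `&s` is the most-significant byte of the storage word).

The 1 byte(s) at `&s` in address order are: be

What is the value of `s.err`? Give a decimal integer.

2

[0]=0xbe (big-endian) → word 0xbe
err:2 @ bit 6 → (0xbe>>6)&0x3 = 0x2  ←
tag:6 @ bit 0 → (0xbe>>0)&0x3f = 0x3e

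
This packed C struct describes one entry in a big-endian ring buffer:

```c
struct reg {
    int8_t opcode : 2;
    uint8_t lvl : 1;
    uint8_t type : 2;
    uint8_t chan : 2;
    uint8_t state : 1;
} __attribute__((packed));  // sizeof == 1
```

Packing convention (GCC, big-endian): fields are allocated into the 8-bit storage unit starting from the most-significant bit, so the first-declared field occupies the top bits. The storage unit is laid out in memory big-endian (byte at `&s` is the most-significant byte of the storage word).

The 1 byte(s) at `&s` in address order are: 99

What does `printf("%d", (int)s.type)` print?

[0]=0x99 (big-endian) → word 0x99
opcode [6+:2] = (word>>6) & 0x3 = 2
lvl [5+:1] = (word>>5) & 0x1 = 0
type [3+:2] = (word>>3) & 0x3 = 3  ←
chan [1+:2] = (word>>1) & 0x3 = 0
state [0+:1] = (word>>0) & 0x1 = 1

3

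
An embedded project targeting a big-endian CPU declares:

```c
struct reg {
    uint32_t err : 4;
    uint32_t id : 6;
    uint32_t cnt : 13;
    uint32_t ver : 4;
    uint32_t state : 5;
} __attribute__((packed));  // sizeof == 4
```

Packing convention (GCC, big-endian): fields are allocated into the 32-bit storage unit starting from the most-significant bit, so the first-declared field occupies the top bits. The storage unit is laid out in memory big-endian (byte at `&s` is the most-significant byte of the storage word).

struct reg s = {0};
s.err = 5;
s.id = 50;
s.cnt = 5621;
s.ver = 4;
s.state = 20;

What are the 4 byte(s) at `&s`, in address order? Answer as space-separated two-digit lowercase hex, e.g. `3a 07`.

5c ab ea 94

err (4b) val=5 bits=0x5 at bit 28: 0x50000000
id (6b) val=50 bits=0x32 at bit 22: 0x5c800000
cnt (13b) val=5621 bits=0x15f5 at bit 9: 0x5cabea00
ver (4b) val=4 bits=0x4 at bit 5: 0x5cabea80
state (5b) val=20 bits=0x14 at bit 0: 0x5cabea94
word = 0x5cabea94 → big-endian bytes:
  [0]=0x5c  [1]=0xab  [2]=0xea  [3]=0x94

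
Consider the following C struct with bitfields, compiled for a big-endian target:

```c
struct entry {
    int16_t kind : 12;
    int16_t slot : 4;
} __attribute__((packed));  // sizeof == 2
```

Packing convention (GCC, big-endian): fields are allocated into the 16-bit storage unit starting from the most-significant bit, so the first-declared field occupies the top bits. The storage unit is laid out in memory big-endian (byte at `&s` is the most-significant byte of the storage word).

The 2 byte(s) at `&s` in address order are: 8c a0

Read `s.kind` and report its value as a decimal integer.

[0]=0x8c [1]=0xa0 (big-endian) → word 0x8ca0
kind:12 @ bit 4 → (0x8ca0>>4)&0xfff = 0x8ca  ←
slot:4 @ bit 0 → (0x8ca0>>0)&0xf = 0x0
kind signed 12b, MSB=1: 2250 - 4096 = -1846

-1846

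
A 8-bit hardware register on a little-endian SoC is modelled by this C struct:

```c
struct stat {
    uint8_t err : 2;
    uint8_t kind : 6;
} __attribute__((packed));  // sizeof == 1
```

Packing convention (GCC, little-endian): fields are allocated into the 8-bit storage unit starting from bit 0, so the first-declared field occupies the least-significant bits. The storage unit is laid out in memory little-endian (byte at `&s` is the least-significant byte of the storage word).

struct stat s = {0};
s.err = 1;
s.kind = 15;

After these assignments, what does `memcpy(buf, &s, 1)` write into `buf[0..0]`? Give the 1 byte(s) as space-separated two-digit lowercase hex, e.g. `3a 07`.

err:2 = 1 → 0x1 << 0 → word 0x01
kind:6 = 15 → 0xf << 2 → word 0x3d
word = 0x3d → little-endian bytes:
  [0]=0x3d

3d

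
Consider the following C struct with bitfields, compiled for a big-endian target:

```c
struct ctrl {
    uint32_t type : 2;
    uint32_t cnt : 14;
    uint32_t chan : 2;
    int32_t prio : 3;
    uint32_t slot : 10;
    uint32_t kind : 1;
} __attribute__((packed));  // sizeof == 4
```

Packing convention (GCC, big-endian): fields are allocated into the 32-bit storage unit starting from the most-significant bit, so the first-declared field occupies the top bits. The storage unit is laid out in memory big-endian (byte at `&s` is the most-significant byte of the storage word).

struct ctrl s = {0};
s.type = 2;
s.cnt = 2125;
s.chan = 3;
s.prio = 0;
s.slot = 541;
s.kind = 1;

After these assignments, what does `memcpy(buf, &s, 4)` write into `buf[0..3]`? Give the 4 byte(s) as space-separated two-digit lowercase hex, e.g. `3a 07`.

[30+:2] type=2 & 0x3 = 0x2; word=0x80000000
[16+:14] cnt=2125 & 0x3fff = 0x84d; word=0x884d0000
[14+:2] chan=3 & 0x3 = 0x3; word=0x884dc000
[11+:3] prio=0 & 0x7 = 0x0; word=0x884dc000
[1+:10] slot=541 & 0x3ff = 0x21d; word=0x884dc43a
[0+:1] kind=1 & 0x1 = 0x1; word=0x884dc43b
word = 0x884dc43b → big-endian bytes:
  [0]=0x88  [1]=0x4d  [2]=0xc4  [3]=0x3b

88 4d c4 3b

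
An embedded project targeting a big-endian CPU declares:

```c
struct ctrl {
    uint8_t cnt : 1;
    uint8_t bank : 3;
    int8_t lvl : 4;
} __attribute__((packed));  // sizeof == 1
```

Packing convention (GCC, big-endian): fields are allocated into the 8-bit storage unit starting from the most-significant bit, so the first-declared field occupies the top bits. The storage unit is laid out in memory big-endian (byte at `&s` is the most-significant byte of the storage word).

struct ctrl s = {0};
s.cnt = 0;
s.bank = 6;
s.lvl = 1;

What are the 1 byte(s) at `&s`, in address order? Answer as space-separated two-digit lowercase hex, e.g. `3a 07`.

cnt:1 = 0 → 0x0 << 7 → word 0x00
bank:3 = 6 → 0x6 << 4 → word 0x60
lvl:4 = 1 → 0x1 << 0 → word 0x61
word = 0x61 → big-endian bytes:
  [0]=0x61

61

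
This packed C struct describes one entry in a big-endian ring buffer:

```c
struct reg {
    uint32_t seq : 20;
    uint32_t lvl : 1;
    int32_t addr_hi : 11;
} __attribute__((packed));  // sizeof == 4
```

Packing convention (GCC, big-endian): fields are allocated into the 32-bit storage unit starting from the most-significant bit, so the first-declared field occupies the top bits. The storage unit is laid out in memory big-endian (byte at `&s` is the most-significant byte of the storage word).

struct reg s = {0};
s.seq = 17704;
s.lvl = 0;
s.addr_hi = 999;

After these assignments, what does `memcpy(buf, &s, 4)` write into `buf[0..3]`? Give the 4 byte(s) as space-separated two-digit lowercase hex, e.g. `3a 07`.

04 52 83 e7

[12+:20] seq=17704 & 0xfffff = 0x4528; word=0x04528000
[11+:1] lvl=0 & 0x1 = 0x0; word=0x04528000
[0+:11] addr_hi=999 & 0x7ff = 0x3e7; word=0x045283e7
word = 0x045283e7 → big-endian bytes:
  [0]=0x04  [1]=0x52  [2]=0x83  [3]=0xe7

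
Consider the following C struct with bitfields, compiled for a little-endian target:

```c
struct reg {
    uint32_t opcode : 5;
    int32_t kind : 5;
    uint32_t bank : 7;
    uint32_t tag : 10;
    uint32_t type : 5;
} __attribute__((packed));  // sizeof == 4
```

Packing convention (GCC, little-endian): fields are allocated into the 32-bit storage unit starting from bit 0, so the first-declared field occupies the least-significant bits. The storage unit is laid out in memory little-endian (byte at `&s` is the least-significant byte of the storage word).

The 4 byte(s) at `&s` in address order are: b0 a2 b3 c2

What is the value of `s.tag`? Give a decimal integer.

345

[0]=0xb0 [1]=0xa2 [2]=0xb3 [3]=0xc2 (little-endian) → word 0xc2b3a2b0
opcode [0+:5] = (word>>0) & 0x1f = 16
kind [5+:5] = (word>>5) & 0x1f = 21
bank [10+:7] = (word>>10) & 0x7f = 104
tag [17+:10] = (word>>17) & 0x3ff = 345  ←
type [27+:5] = (word>>27) & 0x1f = 24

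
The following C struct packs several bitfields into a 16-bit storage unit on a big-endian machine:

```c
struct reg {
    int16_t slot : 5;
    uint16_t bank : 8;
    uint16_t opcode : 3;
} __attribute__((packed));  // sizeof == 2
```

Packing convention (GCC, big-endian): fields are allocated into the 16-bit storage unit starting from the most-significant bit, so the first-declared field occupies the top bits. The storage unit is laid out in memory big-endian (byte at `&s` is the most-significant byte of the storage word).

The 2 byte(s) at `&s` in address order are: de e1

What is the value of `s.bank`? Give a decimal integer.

[0]=0xde [1]=0xe1 (big-endian) → word 0xdee1
slot:5 @ bit 11 → (0xdee1>>11)&0x1f = 0x1b
bank:8 @ bit 3 → (0xdee1>>3)&0xff = 0xdc  ←
opcode:3 @ bit 0 → (0xdee1>>0)&0x7 = 0x1

220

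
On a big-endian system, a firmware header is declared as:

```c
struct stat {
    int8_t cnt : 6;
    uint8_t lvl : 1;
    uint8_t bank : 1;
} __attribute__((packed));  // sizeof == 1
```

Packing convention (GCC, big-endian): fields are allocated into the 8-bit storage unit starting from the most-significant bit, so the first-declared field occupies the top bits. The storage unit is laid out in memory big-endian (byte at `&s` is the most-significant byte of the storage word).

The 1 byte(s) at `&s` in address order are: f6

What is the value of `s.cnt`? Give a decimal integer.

-3

[0]=0xf6 (big-endian) → word 0xf6
cnt:6 @ bit 2 → (0xf6>>2)&0x3f = 0x3d  ←
lvl:1 @ bit 1 → (0xf6>>1)&0x1 = 0x1
bank:1 @ bit 0 → (0xf6>>0)&0x1 = 0x0
cnt signed 6b, MSB=1: 61 - 64 = -3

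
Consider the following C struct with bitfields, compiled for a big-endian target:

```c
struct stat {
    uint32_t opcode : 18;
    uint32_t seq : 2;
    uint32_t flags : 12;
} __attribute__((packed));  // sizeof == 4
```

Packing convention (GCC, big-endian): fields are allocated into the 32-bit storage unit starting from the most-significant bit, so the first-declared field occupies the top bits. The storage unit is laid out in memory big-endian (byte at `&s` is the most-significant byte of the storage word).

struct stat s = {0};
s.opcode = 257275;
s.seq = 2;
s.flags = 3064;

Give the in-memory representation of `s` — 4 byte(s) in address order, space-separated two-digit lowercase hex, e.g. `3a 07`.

fb 3e eb f8

opcode:18 = 257275 → 0x3ecfb << 14 → word 0xfb3ec000
seq:2 = 2 → 0x2 << 12 → word 0xfb3ee000
flags:12 = 3064 → 0xbf8 << 0 → word 0xfb3eebf8
word = 0xfb3eebf8 → big-endian bytes:
  [0]=0xfb  [1]=0x3e  [2]=0xeb  [3]=0xf8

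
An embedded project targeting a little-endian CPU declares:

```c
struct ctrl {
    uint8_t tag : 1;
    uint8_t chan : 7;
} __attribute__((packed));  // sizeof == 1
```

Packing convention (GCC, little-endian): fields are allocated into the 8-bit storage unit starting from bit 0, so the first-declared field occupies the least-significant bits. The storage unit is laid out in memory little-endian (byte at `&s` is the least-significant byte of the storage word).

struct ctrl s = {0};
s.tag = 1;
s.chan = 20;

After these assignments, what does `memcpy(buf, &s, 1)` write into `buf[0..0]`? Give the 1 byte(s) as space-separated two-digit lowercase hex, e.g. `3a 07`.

29

[0+:1] tag=1 & 0x1 = 0x1; word=0x01
[1+:7] chan=20 & 0x7f = 0x14; word=0x29
word = 0x29 → little-endian bytes:
  [0]=0x29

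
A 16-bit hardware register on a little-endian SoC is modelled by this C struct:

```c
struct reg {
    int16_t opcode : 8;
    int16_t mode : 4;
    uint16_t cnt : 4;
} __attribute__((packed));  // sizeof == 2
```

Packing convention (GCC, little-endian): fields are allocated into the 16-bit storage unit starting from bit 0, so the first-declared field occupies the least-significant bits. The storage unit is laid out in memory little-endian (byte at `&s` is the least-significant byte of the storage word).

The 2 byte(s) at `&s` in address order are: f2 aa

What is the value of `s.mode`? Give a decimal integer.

-6

[0]=0xf2 [1]=0xaa (little-endian) → word 0xaaf2
opcode:8 @ bit 0 → (0xaaf2>>0)&0xff = 0xf2
mode:4 @ bit 8 → (0xaaf2>>8)&0xf = 0xa  ←
cnt:4 @ bit 12 → (0xaaf2>>12)&0xf = 0xa
mode signed 4b, MSB=1: 10 - 16 = -6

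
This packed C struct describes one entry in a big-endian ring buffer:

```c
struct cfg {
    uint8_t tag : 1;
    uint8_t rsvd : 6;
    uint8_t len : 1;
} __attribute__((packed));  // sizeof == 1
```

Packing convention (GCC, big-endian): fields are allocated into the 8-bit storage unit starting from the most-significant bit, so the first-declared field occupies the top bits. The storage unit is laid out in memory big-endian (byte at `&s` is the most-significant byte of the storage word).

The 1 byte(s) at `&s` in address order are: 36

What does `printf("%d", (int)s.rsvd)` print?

27

[0]=0x36 (big-endian) → word 0x36
tag:1 @ bit 7 → (0x36>>7)&0x1 = 0x0
rsvd:6 @ bit 1 → (0x36>>1)&0x3f = 0x1b  ←
len:1 @ bit 0 → (0x36>>0)&0x1 = 0x0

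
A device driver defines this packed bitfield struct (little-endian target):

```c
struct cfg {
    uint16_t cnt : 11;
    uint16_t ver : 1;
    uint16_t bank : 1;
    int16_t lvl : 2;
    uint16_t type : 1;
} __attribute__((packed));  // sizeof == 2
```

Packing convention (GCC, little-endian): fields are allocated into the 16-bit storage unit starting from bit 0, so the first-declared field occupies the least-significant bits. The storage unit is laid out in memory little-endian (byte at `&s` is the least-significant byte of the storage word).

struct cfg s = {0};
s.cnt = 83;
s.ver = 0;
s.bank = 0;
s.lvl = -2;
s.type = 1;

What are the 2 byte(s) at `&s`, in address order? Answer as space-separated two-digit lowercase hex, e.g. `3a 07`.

cnt (11b) val=83 bits=0x53 at bit 0: 0x0053
ver (1b) val=0 bits=0x0 at bit 11: 0x0053
bank (1b) val=0 bits=0x0 at bit 12: 0x0053
lvl (2b) val=-2 bits=0x2 at bit 13: 0x4053
type (1b) val=1 bits=0x1 at bit 15: 0xc053
word = 0xc053 → little-endian bytes:
  [0]=0x53  [1]=0xc0

53 c0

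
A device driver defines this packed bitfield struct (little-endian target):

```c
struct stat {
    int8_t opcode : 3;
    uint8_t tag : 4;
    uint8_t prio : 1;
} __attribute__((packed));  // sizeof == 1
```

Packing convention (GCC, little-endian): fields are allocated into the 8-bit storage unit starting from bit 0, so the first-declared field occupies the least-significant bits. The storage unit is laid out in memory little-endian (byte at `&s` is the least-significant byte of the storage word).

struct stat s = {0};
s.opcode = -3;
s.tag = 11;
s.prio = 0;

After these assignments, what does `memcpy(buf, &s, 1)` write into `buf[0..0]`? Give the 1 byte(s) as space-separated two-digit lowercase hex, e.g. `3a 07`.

opcode (3b) val=-3 bits=0x5 at bit 0: 0x05
tag (4b) val=11 bits=0xb at bit 3: 0x5d
prio (1b) val=0 bits=0x0 at bit 7: 0x5d
word = 0x5d → little-endian bytes:
  [0]=0x5d

5d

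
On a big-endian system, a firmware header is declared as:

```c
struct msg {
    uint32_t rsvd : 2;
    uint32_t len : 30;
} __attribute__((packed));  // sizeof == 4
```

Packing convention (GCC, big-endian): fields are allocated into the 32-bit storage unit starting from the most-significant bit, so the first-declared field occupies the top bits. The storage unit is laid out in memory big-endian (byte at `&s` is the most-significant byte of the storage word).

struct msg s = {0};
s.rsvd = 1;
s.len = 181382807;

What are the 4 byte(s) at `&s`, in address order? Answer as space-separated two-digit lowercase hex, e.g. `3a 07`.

4a cf ae 97

[30+:2] rsvd=1 & 0x3 = 0x1; word=0x40000000
[0+:30] len=181382807 & 0x3fffffff = 0xacfae97; word=0x4acfae97
word = 0x4acfae97 → big-endian bytes:
  [0]=0x4a  [1]=0xcf  [2]=0xae  [3]=0x97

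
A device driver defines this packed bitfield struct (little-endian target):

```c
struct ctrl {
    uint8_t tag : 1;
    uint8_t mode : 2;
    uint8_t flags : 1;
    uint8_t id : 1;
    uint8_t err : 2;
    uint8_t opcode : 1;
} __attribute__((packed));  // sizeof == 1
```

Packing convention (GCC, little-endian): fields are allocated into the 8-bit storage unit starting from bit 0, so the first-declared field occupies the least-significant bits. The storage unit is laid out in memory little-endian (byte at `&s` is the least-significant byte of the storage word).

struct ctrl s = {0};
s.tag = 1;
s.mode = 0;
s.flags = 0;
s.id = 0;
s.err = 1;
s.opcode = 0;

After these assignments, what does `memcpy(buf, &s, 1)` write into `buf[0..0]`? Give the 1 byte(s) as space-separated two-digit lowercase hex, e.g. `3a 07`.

tag:1 = 1 → 0x1 << 0 → word 0x01
mode:2 = 0 → 0x0 << 1 → word 0x01
flags:1 = 0 → 0x0 << 3 → word 0x01
id:1 = 0 → 0x0 << 4 → word 0x01
err:2 = 1 → 0x1 << 5 → word 0x21
opcode:1 = 0 → 0x0 << 7 → word 0x21
word = 0x21 → little-endian bytes:
  [0]=0x21

21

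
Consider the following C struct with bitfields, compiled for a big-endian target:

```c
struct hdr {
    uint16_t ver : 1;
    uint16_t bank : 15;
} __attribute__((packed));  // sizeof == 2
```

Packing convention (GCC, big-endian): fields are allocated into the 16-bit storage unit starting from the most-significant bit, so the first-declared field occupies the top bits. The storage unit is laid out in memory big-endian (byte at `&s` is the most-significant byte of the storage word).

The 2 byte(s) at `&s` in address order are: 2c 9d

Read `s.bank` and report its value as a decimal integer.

[0]=0x2c [1]=0x9d (big-endian) → word 0x2c9d
ver:1 @ bit 15 → (0x2c9d>>15)&0x1 = 0x0
bank:15 @ bit 0 → (0x2c9d>>0)&0x7fff = 0x2c9d  ←

11421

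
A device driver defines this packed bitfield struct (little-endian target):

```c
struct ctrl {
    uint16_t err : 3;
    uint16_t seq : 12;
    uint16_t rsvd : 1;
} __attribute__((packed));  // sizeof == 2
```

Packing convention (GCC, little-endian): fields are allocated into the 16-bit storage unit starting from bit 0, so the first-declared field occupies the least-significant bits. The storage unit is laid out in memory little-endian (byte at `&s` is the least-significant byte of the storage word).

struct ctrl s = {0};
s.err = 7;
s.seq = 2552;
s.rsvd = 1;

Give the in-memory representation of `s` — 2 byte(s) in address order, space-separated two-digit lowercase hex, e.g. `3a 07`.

err (3b) val=7 bits=0x7 at bit 0: 0x0007
seq (12b) val=2552 bits=0x9f8 at bit 3: 0x4fc7
rsvd (1b) val=1 bits=0x1 at bit 15: 0xcfc7
word = 0xcfc7 → little-endian bytes:
  [0]=0xc7  [1]=0xcf

c7 cf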